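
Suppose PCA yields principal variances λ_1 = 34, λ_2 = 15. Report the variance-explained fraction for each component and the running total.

Step 1 — total variance = trace(Sigma) = Σ λ_i = 34 + 15 = 49.

Step 2 — fraction explained by component i = λ_i / Σ λ:
  PC1: 34/49 = 0.6939
  PC2: 15/49 = 0.3061

Step 3 — cumulative fraction after k components = (λ_1 + ... + λ_k) / Σ λ:
  k = 1: 34/49 = 0.6939
  k = 2: (34 + 15)/49 = 49/49 = 1

Summary (fraction, with percent):

explained: PC1 0.6939 (69.39%), PC2 0.3061 (30.61%);  cumulative: 0.6939, 1


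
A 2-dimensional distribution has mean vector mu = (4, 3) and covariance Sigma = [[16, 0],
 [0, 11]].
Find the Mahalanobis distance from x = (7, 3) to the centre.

Step 1 — centre the observation: (x - mu) = (3, 0).

Step 2 — invert Sigma. det(Sigma) = 16·11 - (0)² = 176.
  Sigma^{-1} = (1/det) · [[d, -b], [-b, a]] = [[0.0625, 0],
 [0, 0.0909]].

Step 3 — form the quadratic (x - mu)^T · Sigma^{-1} · (x - mu):
  Sigma^{-1} · (x - mu) = (0.1875, 0).
  (x - mu)^T · [Sigma^{-1} · (x - mu)] = (3)·(0.1875) + (0)·(0) = 0.5625.

Step 4 — take square root: d = √(0.5625) ≈ 0.75.

d(x, mu) = √(0.5625) ≈ 0.75


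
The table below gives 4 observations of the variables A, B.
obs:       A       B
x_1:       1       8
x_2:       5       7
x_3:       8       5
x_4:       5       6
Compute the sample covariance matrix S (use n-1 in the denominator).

Step 1 — column means:
  mean(A) = (1 + 5 + 8 + 5) / 4 = 19/4 = 4.75
  mean(B) = (8 + 7 + 5 + 6) / 4 = 26/4 = 6.5

Step 2 — sample covariance S[i,j] = (1/(n-1)) · Σ_k (x_{k,i} - mean_i) · (x_{k,j} - mean_j), with n-1 = 3.
  S[A,A] = ((-3.75)·(-3.75) + (0.25)·(0.25) + (3.25)·(3.25) + (0.25)·(0.25)) / 3 = 24.75/3 = 8.25
  S[A,B] = ((-3.75)·(1.5) + (0.25)·(0.5) + (3.25)·(-1.5) + (0.25)·(-0.5)) / 3 = -10.5/3 = -3.5
  S[B,B] = ((1.5)·(1.5) + (0.5)·(0.5) + (-1.5)·(-1.5) + (-0.5)·(-0.5)) / 3 = 5/3 = 1.6667

S is symmetric (S[j,i] = S[i,j]). Assembling:

S = [[8.25, -3.5],
 [-3.5, 1.6667]]


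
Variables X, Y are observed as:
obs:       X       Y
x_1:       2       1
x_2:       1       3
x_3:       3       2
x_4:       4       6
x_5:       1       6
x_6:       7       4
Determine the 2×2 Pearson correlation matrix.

Step 1 — column means:
  mean(X) = (2 + 1 + 3 + 4 + 1 + 7) / 6 = 18/6 = 3
  mean(Y) = (1 + 3 + 2 + 6 + 6 + 4) / 6 = 22/6 = 3.6667

Step 2 — sample variances and covariances s[i,j] = (1/(n-1)) · Σ_k (x_{k,i} - mean_i) · (x_{k,j} - mean_j), with n-1 = 5:
  s[X,X] = ((-1)·(-1) + (-2)·(-2) + (0)·(0) + (1)·(1) + (-2)·(-2) + (4)·(4)) / 5 = 26/5 = 5.2
  s[X,Y] = ((-1)·(-2.6667) + (-2)·(-0.6667) + (0)·(-1.6667) + (1)·(2.3333) + (-2)·(2.3333) + (4)·(0.3333)) / 5 = 3/5 = 0.6
  s[Y,Y] = ((-2.6667)·(-2.6667) + (-0.6667)·(-0.6667) + (-1.6667)·(-1.6667) + (2.3333)·(2.3333) + (2.3333)·(2.3333) + (0.3333)·(0.3333)) / 5 = 21.3333/5 = 4.2667
  Sample standard deviations s_i = √(s[i,i]):
  s(X) = √(5.2) = 2.2804
  s(Y) = √(4.2667) = 2.0656

Step 3 — r_{ij} = s_{ij} / (s_i · s_j):
  r[X,X] = 1 (diagonal).
  r[X,Y] = 0.6 / (2.2804 · 2.0656) = 0.6 / 4.7103 = 0.1274
  r[Y,Y] = 1 (diagonal).

R is symmetric with unit diagonal. Assembling:

R = [[1, 0.1274],
 [0.1274, 1]]


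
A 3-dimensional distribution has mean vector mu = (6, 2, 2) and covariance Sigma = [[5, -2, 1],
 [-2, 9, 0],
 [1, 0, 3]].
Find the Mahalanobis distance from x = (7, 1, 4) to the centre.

Step 1 — centre the observation: (x - mu) = (1, -1, 2).

Step 2 — invert Sigma (cofactor / det for 3×3, or solve directly):
  Sigma^{-1} = [[0.2368, 0.0526, -0.0789],
 [0.0526, 0.1228, -0.0175],
 [-0.0789, -0.0175, 0.3596]].

Step 3 — form the quadratic (x - mu)^T · Sigma^{-1} · (x - mu):
  Sigma^{-1} · (x - mu) = (0.0263, -0.1053, 0.6579).
  (x - mu)^T · [Sigma^{-1} · (x - mu)] = (1)·(0.0263) + (-1)·(-0.1053) + (2)·(0.6579) = 1.4474.

Step 4 — take square root: d = √(1.4474) ≈ 1.2031.

d(x, mu) = √(1.4474) ≈ 1.2031


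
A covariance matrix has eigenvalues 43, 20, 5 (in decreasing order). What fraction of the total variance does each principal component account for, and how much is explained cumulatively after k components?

Step 1 — total variance = trace(Sigma) = Σ λ_i = 43 + 20 + 5 = 68.

Step 2 — fraction explained by component i = λ_i / Σ λ:
  PC1: 43/68 = 0.6324
  PC2: 20/68 = 0.2941
  PC3: 5/68 = 0.0735

Step 3 — cumulative fraction after k components = (λ_1 + ... + λ_k) / Σ λ:
  k = 1: 43/68 = 0.6324
  k = 2: (43 + 20)/68 = 63/68 = 0.9265
  k = 3: (43 + 20 + 5)/68 = 68/68 = 1

Summary (fraction, with percent):

explained: PC1 0.6324 (63.24%), PC2 0.2941 (29.41%), PC3 0.0735 (7.35%);  cumulative: 0.6324, 0.9265, 1


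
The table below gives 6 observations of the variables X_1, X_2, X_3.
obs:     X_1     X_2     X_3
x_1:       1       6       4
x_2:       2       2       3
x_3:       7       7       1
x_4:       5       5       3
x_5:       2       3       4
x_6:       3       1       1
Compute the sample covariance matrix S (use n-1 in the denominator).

Step 1 — column means:
  mean(X_1) = (1 + 2 + 7 + 5 + 2 + 3) / 6 = 20/6 = 3.3333
  mean(X_2) = (6 + 2 + 7 + 5 + 3 + 1) / 6 = 24/6 = 4
  mean(X_3) = (4 + 3 + 1 + 3 + 4 + 1) / 6 = 16/6 = 2.6667

Step 2 — sample covariance S[i,j] = (1/(n-1)) · Σ_k (x_{k,i} - mean_i) · (x_{k,j} - mean_j), with n-1 = 5.
  S[X_1,X_1] = ((-2.3333)·(-2.3333) + (-1.3333)·(-1.3333) + (3.6667)·(3.6667) + (1.6667)·(1.6667) + (-1.3333)·(-1.3333) + (-0.3333)·(-0.3333)) / 5 = 25.3333/5 = 5.0667
  S[X_1,X_2] = ((-2.3333)·(2) + (-1.3333)·(-2) + (3.6667)·(3) + (1.6667)·(1) + (-1.3333)·(-1) + (-0.3333)·(-3)) / 5 = 13/5 = 2.6
  S[X_1,X_3] = ((-2.3333)·(1.3333) + (-1.3333)·(0.3333) + (3.6667)·(-1.6667) + (1.6667)·(0.3333) + (-1.3333)·(1.3333) + (-0.3333)·(-1.6667)) / 5 = -10.3333/5 = -2.0667
  S[X_2,X_2] = ((2)·(2) + (-2)·(-2) + (3)·(3) + (1)·(1) + (-1)·(-1) + (-3)·(-3)) / 5 = 28/5 = 5.6
  S[X_2,X_3] = ((2)·(1.3333) + (-2)·(0.3333) + (3)·(-1.6667) + (1)·(0.3333) + (-1)·(1.3333) + (-3)·(-1.6667)) / 5 = 1/5 = 0.2
  S[X_3,X_3] = ((1.3333)·(1.3333) + (0.3333)·(0.3333) + (-1.6667)·(-1.6667) + (0.3333)·(0.3333) + (1.3333)·(1.3333) + (-1.6667)·(-1.6667)) / 5 = 9.3333/5 = 1.8667

S is symmetric (S[j,i] = S[i,j]). Assembling:

S = [[5.0667, 2.6, -2.0667],
 [2.6, 5.6, 0.2],
 [-2.0667, 0.2, 1.8667]]


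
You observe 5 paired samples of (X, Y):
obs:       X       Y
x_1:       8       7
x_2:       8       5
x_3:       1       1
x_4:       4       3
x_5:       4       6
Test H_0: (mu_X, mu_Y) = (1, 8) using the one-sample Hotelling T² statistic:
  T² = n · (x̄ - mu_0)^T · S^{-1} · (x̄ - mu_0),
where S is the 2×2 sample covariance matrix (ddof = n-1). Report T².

Step 1 — sample mean vector:
  mean(X) = (8 + 8 + 1 + 4 + 4) / 5 = 25/5 = 5
  mean(Y) = (7 + 5 + 1 + 3 + 6) / 5 = 22/5 = 4.4
  x̄ = (5, 4.4),  deviation x̄ - mu_0 = (5, 4.4) - (1, 8) = (4, -3.6).

Step 2 — sample covariance matrix, S[i,j] = (1/(n-1)) · Σ_k (x_{k,i} - mean_i) · (x_{k,j} - mean_j), divisor n-1 = 4:
  S[X,X] = ((3)·(3) + (3)·(3) + (-4)·(-4) + (-1)·(-1) + (-1)·(-1)) / 4 = 36/4 = 9
  S[X,Y] = ((3)·(2.6) + (3)·(0.6) + (-4)·(-3.4) + (-1)·(-1.4) + (-1)·(1.6)) / 4 = 23/4 = 5.75
  S[Y,Y] = ((2.6)·(2.6) + (0.6)·(0.6) + (-3.4)·(-3.4) + (-1.4)·(-1.4) + (1.6)·(1.6)) / 4 = 23.2/4 = 5.8
  S = [[9, 5.75],
 [5.75, 5.8]].

Step 3 — invert S. det(S) = 9·5.8 - (5.75)² = 19.1375.
  S^{-1} = (1/det) · [[d, -b], [-b, a]] = [[0.3031, -0.3005],
 [-0.3005, 0.4703]].

Step 4 — quadratic form (x̄ - mu_0)^T · S^{-1} · (x̄ - mu_0):
  S^{-1} · (x̄ - mu_0) = (2.2939, -2.8948),
  (x̄ - mu_0)^T · [...] = (4)·(2.2939) + (-3.6)·(-2.8948) = 19.5971.

Step 5 — scale by n: T² = 5 · 19.5971 = 97.9856.

T² ≈ 97.9856


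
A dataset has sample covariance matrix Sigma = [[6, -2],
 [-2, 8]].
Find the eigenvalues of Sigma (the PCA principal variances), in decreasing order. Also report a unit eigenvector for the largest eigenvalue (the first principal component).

Step 1 — characteristic polynomial of 2×2 Sigma:
  det(Sigma - λI) = λ² - trace · λ + det = 0.
  trace = 6 + 8 = 14, det = 6·8 - (-2)² = 44.
Step 2 — discriminant:
  Δ = trace² - 4·det = 196 - 176 = 20.
Step 3 — eigenvalues:
  λ = (trace ± √Δ)/2 = (14 ± 4.4721)/2,
  λ_1 = 9.2361,  λ_2 = 4.7639.

Step 4 — unit eigenvector for λ_1: solve (Sigma - λ_1 I)v = 0. First row:
  (6 - 9.2361)·v_x + (-2)·v_y = 0, i.e. (-3.2361)·v_x + (-2)·v_y = 0,
  so v ∝ (b, λ_1 - a) = (-2, 3.2361); multiply by -1 so the first entry is positive: u = (2, -3.2361).
  ||u|| = √((2)² + (-3.2361)²) = √(14.4721) ≈ 3.8042,
  v_1 = u/||u|| ≈ (0.5257, -0.8507) (||v_1|| = 1).

λ_1 = 9.2361,  λ_2 = 4.7639;  v_1 ≈ (0.5257, -0.8507)


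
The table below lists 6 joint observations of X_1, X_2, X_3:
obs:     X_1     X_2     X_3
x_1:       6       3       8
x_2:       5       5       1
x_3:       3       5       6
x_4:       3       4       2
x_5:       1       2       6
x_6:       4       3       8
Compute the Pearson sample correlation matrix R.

Step 1 — column means:
  mean(X_1) = (6 + 5 + 3 + 3 + 1 + 4) / 6 = 22/6 = 3.6667
  mean(X_2) = (3 + 5 + 5 + 4 + 2 + 3) / 6 = 22/6 = 3.6667
  mean(X_3) = (8 + 1 + 6 + 2 + 6 + 8) / 6 = 31/6 = 5.1667

Step 2 — sample variances and covariances s[i,j] = (1/(n-1)) · Σ_k (x_{k,i} - mean_i) · (x_{k,j} - mean_j), with n-1 = 5:
  s[X_1,X_1] = ((2.3333)·(2.3333) + (1.3333)·(1.3333) + (-0.6667)·(-0.6667) + (-0.6667)·(-0.6667) + (-2.6667)·(-2.6667) + (0.3333)·(0.3333)) / 5 = 15.3333/5 = 3.0667
  s[X_1,X_2] = ((2.3333)·(-0.6667) + (1.3333)·(1.3333) + (-0.6667)·(1.3333) + (-0.6667)·(0.3333) + (-2.6667)·(-1.6667) + (0.3333)·(-0.6667)) / 5 = 3.3333/5 = 0.6667
  s[X_1,X_3] = ((2.3333)·(2.8333) + (1.3333)·(-4.1667) + (-0.6667)·(0.8333) + (-0.6667)·(-3.1667) + (-2.6667)·(0.8333) + (0.3333)·(2.8333)) / 5 = 1.3333/5 = 0.2667
  s[X_2,X_2] = ((-0.6667)·(-0.6667) + (1.3333)·(1.3333) + (1.3333)·(1.3333) + (0.3333)·(0.3333) + (-1.6667)·(-1.6667) + (-0.6667)·(-0.6667)) / 5 = 7.3333/5 = 1.4667
  s[X_2,X_3] = ((-0.6667)·(2.8333) + (1.3333)·(-4.1667) + (1.3333)·(0.8333) + (0.3333)·(-3.1667) + (-1.6667)·(0.8333) + (-0.6667)·(2.8333)) / 5 = -10.6667/5 = -2.1333
  s[X_3,X_3] = ((2.8333)·(2.8333) + (-4.1667)·(-4.1667) + (0.8333)·(0.8333) + (-3.1667)·(-3.1667) + (0.8333)·(0.8333) + (2.8333)·(2.8333)) / 5 = 44.8333/5 = 8.9667
  Sample standard deviations s_i = √(s[i,i]):
  s(X_1) = √(3.0667) = 1.7512
  s(X_2) = √(1.4667) = 1.2111
  s(X_3) = √(8.9667) = 2.9944

Step 3 — r_{ij} = s_{ij} / (s_i · s_j):
  r[X_1,X_1] = 1 (diagonal).
  r[X_1,X_2] = 0.6667 / (1.7512 · 1.2111) = 0.6667 / 2.1208 = 0.3143
  r[X_1,X_3] = 0.2667 / (1.7512 · 2.9944) = 0.2667 / 5.2438 = 0.0509
  r[X_2,X_2] = 1 (diagonal).
  r[X_2,X_3] = -2.1333 / (1.2111 · 2.9944) = -2.1333 / 3.6264 = -0.5883
  r[X_3,X_3] = 1 (diagonal).

R is symmetric with unit diagonal. Assembling:

R = [[1, 0.3143, 0.0509],
 [0.3143, 1, -0.5883],
 [0.0509, -0.5883, 1]]


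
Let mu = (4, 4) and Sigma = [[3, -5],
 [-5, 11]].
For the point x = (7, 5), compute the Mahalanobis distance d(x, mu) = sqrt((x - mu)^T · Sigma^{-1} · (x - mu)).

Step 1 — centre the observation: (x - mu) = (3, 1).

Step 2 — invert Sigma. det(Sigma) = 3·11 - (-5)² = 8.
  Sigma^{-1} = (1/det) · [[d, -b], [-b, a]] = [[1.375, 0.625],
 [0.625, 0.375]].

Step 3 — form the quadratic (x - mu)^T · Sigma^{-1} · (x - mu):
  Sigma^{-1} · (x - mu) = (4.75, 2.25).
  (x - mu)^T · [Sigma^{-1} · (x - mu)] = (3)·(4.75) + (1)·(2.25) = 16.5.

Step 4 — take square root: d = √(16.5) ≈ 4.062.

d(x, mu) = √(16.5) ≈ 4.062


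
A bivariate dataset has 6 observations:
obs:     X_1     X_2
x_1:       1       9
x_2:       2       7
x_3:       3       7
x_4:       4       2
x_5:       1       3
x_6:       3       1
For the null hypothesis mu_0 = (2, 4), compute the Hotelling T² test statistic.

Step 1 — sample mean vector:
  mean(X_1) = (1 + 2 + 3 + 4 + 1 + 3) / 6 = 14/6 = 2.3333
  mean(X_2) = (9 + 7 + 7 + 2 + 3 + 1) / 6 = 29/6 = 4.8333
  x̄ = (2.3333, 4.8333),  deviation x̄ - mu_0 = (2.3333, 4.8333) - (2, 4) = (0.3333, 0.8333).

Step 2 — sample covariance matrix, S[i,j] = (1/(n-1)) · Σ_k (x_{k,i} - mean_i) · (x_{k,j} - mean_j), divisor n-1 = 5:
  S[X_1,X_1] = ((-1.3333)·(-1.3333) + (-0.3333)·(-0.3333) + (0.6667)·(0.6667) + (1.6667)·(1.6667) + (-1.3333)·(-1.3333) + (0.6667)·(0.6667)) / 5 = 7.3333/5 = 1.4667
  S[X_1,X_2] = ((-1.3333)·(4.1667) + (-0.3333)·(2.1667) + (0.6667)·(2.1667) + (1.6667)·(-2.8333) + (-1.3333)·(-1.8333) + (0.6667)·(-3.8333)) / 5 = -9.6667/5 = -1.9333
  S[X_2,X_2] = ((4.1667)·(4.1667) + (2.1667)·(2.1667) + (2.1667)·(2.1667) + (-2.8333)·(-2.8333) + (-1.8333)·(-1.8333) + (-3.8333)·(-3.8333)) / 5 = 52.8333/5 = 10.5667
  S = [[1.4667, -1.9333],
 [-1.9333, 10.5667]].

Step 3 — invert S. det(S) = 1.4667·10.5667 - (-1.9333)² = 11.76.
  S^{-1} = (1/det) · [[d, -b], [-b, a]] = [[0.8985, 0.1644],
 [0.1644, 0.1247]].

Step 4 — quadratic form (x̄ - mu_0)^T · S^{-1} · (x̄ - mu_0):
  S^{-1} · (x̄ - mu_0) = (0.4365, 0.1587),
  (x̄ - mu_0)^T · [...] = (0.3333)·(0.4365) + (0.8333)·(0.1587) = 0.2778.

Step 5 — scale by n: T² = 6 · 0.2778 = 1.6667.

T² ≈ 1.6667


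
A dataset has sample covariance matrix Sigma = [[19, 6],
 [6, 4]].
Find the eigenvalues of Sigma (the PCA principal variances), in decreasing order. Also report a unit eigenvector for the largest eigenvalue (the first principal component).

Step 1 — characteristic polynomial of 2×2 Sigma:
  det(Sigma - λI) = λ² - trace · λ + det = 0.
  trace = 19 + 4 = 23, det = 19·4 - (6)² = 40.
Step 2 — discriminant:
  Δ = trace² - 4·det = 529 - 160 = 369.
Step 3 — eigenvalues:
  λ = (trace ± √Δ)/2 = (23 ± 19.2094)/2,
  λ_1 = 21.1047,  λ_2 = 1.8953.

Step 4 — unit eigenvector for λ_1: solve (Sigma - λ_1 I)v = 0. First row:
  (19 - 21.1047)·v_x + (6)·v_y = 0, i.e. (-2.1047)·v_x + (6)·v_y = 0,
  so v ∝ (b, λ_1 - a) = (6, 2.1047) = u.
  ||u|| = √((6)² + (2.1047)²) = √(40.4297) ≈ 6.3584,
  v_1 = u/||u|| ≈ (0.9436, 0.331) (||v_1|| = 1).

λ_1 = 21.1047,  λ_2 = 1.8953;  v_1 ≈ (0.9436, 0.331)


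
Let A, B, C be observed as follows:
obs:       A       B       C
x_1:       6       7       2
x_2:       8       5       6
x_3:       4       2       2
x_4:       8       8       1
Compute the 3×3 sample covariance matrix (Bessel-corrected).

Step 1 — column means:
  mean(A) = (6 + 8 + 4 + 8) / 4 = 26/4 = 6.5
  mean(B) = (7 + 5 + 2 + 8) / 4 = 22/4 = 5.5
  mean(C) = (2 + 6 + 2 + 1) / 4 = 11/4 = 2.75

Step 2 — sample covariance S[i,j] = (1/(n-1)) · Σ_k (x_{k,i} - mean_i) · (x_{k,j} - mean_j), with n-1 = 3.
  S[A,A] = ((-0.5)·(-0.5) + (1.5)·(1.5) + (-2.5)·(-2.5) + (1.5)·(1.5)) / 3 = 11/3 = 3.6667
  S[A,B] = ((-0.5)·(1.5) + (1.5)·(-0.5) + (-2.5)·(-3.5) + (1.5)·(2.5)) / 3 = 11/3 = 3.6667
  S[A,C] = ((-0.5)·(-0.75) + (1.5)·(3.25) + (-2.5)·(-0.75) + (1.5)·(-1.75)) / 3 = 4.5/3 = 1.5
  S[B,B] = ((1.5)·(1.5) + (-0.5)·(-0.5) + (-3.5)·(-3.5) + (2.5)·(2.5)) / 3 = 21/3 = 7
  S[B,C] = ((1.5)·(-0.75) + (-0.5)·(3.25) + (-3.5)·(-0.75) + (2.5)·(-1.75)) / 3 = -4.5/3 = -1.5
  S[C,C] = ((-0.75)·(-0.75) + (3.25)·(3.25) + (-0.75)·(-0.75) + (-1.75)·(-1.75)) / 3 = 14.75/3 = 4.9167

S is symmetric (S[j,i] = S[i,j]). Assembling:

S = [[3.6667, 3.6667, 1.5],
 [3.6667, 7, -1.5],
 [1.5, -1.5, 4.9167]]


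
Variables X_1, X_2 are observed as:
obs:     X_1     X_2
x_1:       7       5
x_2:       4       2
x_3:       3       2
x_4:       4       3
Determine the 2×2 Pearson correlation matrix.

Step 1 — column means:
  mean(X_1) = (7 + 4 + 3 + 4) / 4 = 18/4 = 4.5
  mean(X_2) = (5 + 2 + 2 + 3) / 4 = 12/4 = 3

Step 2 — sample variances and covariances s[i,j] = (1/(n-1)) · Σ_k (x_{k,i} - mean_i) · (x_{k,j} - mean_j), with n-1 = 3:
  s[X_1,X_1] = ((2.5)·(2.5) + (-0.5)·(-0.5) + (-1.5)·(-1.5) + (-0.5)·(-0.5)) / 3 = 9/3 = 3
  s[X_1,X_2] = ((2.5)·(2) + (-0.5)·(-1) + (-1.5)·(-1) + (-0.5)·(0)) / 3 = 7/3 = 2.3333
  s[X_2,X_2] = ((2)·(2) + (-1)·(-1) + (-1)·(-1) + (0)·(0)) / 3 = 6/3 = 2
  Sample standard deviations s_i = √(s[i,i]):
  s(X_1) = √(3) = 1.7321
  s(X_2) = √(2) = 1.4142

Step 3 — r_{ij} = s_{ij} / (s_i · s_j):
  r[X_1,X_1] = 1 (diagonal).
  r[X_1,X_2] = 2.3333 / (1.7321 · 1.4142) = 2.3333 / 2.4495 = 0.9526
  r[X_2,X_2] = 1 (diagonal).

R is symmetric with unit diagonal. Assembling:

R = [[1, 0.9526],
 [0.9526, 1]]


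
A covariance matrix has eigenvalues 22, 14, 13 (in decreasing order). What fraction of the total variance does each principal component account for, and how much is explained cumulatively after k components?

Step 1 — total variance = trace(Sigma) = Σ λ_i = 22 + 14 + 13 = 49.

Step 2 — fraction explained by component i = λ_i / Σ λ:
  PC1: 22/49 = 0.449
  PC2: 14/49 = 0.2857
  PC3: 13/49 = 0.2653

Step 3 — cumulative fraction after k components = (λ_1 + ... + λ_k) / Σ λ:
  k = 1: 22/49 = 0.449
  k = 2: (22 + 14)/49 = 36/49 = 0.7347
  k = 3: (22 + 14 + 13)/49 = 49/49 = 1

Summary (fraction, with percent):

explained: PC1 0.449 (44.9%), PC2 0.2857 (28.57%), PC3 0.2653 (26.53%);  cumulative: 0.449, 0.7347, 1


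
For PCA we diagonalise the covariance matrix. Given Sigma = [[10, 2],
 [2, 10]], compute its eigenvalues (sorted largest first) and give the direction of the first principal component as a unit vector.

Step 1 — characteristic polynomial of 2×2 Sigma:
  det(Sigma - λI) = λ² - trace · λ + det = 0.
  trace = 10 + 10 = 20, det = 10·10 - (2)² = 96.
Step 2 — discriminant:
  Δ = trace² - 4·det = 400 - 384 = 16.
Step 3 — eigenvalues:
  λ = (trace ± √Δ)/2 = (20 ± 4)/2,
  λ_1 = 12,  λ_2 = 8.

Step 4 — unit eigenvector for λ_1: solve (Sigma - λ_1 I)v = 0. First row:
  (10 - 12)·v_x + (2)·v_y = 0, i.e. (-2)·v_x + (2)·v_y = 0,
  so v ∝ (b, λ_1 - a) = (2, 2) = u.
  ||u|| = √((2)² + (2)²) = √(8) ≈ 2.8284,
  v_1 = u/||u|| ≈ (0.7071, 0.7071) (||v_1|| = 1).

λ_1 = 12,  λ_2 = 8;  v_1 ≈ (0.7071, 0.7071)


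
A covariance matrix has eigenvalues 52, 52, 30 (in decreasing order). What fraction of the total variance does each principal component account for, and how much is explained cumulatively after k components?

Step 1 — total variance = trace(Sigma) = Σ λ_i = 52 + 52 + 30 = 134.

Step 2 — fraction explained by component i = λ_i / Σ λ:
  PC1: 52/134 = 0.3881
  PC2: 52/134 = 0.3881
  PC3: 30/134 = 0.2239

Step 3 — cumulative fraction after k components = (λ_1 + ... + λ_k) / Σ λ:
  k = 1: 52/134 = 0.3881
  k = 2: (52 + 52)/134 = 104/134 = 0.7761
  k = 3: (52 + 52 + 30)/134 = 134/134 = 1

Summary (fraction, with percent):

explained: PC1 0.3881 (38.81%), PC2 0.3881 (38.81%), PC3 0.2239 (22.39%);  cumulative: 0.3881, 0.7761, 1


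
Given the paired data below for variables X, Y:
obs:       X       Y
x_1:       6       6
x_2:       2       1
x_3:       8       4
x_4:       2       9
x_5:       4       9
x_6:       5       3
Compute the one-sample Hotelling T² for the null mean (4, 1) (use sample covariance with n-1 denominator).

Step 1 — sample mean vector:
  mean(X) = (6 + 2 + 8 + 2 + 4 + 5) / 6 = 27/6 = 4.5
  mean(Y) = (6 + 1 + 4 + 9 + 9 + 3) / 6 = 32/6 = 5.3333
  x̄ = (4.5, 5.3333),  deviation x̄ - mu_0 = (4.5, 5.3333) - (4, 1) = (0.5, 4.3333).

Step 2 — sample covariance matrix, S[i,j] = (1/(n-1)) · Σ_k (x_{k,i} - mean_i) · (x_{k,j} - mean_j), divisor n-1 = 5:
  S[X,X] = ((1.5)·(1.5) + (-2.5)·(-2.5) + (3.5)·(3.5) + (-2.5)·(-2.5) + (-0.5)·(-0.5) + (0.5)·(0.5)) / 5 = 27.5/5 = 5.5
  S[X,Y] = ((1.5)·(0.6667) + (-2.5)·(-4.3333) + (3.5)·(-1.3333) + (-2.5)·(3.6667) + (-0.5)·(3.6667) + (0.5)·(-2.3333)) / 5 = -5/5 = -1
  S[Y,Y] = ((0.6667)·(0.6667) + (-4.3333)·(-4.3333) + (-1.3333)·(-1.3333) + (3.6667)·(3.6667) + (3.6667)·(3.6667) + (-2.3333)·(-2.3333)) / 5 = 53.3333/5 = 10.6667
  S = [[5.5, -1],
 [-1, 10.6667]].

Step 3 — invert S. det(S) = 5.5·10.6667 - (-1)² = 57.6667.
  S^{-1} = (1/det) · [[d, -b], [-b, a]] = [[0.185, 0.0173],
 [0.0173, 0.0954]].

Step 4 — quadratic form (x̄ - mu_0)^T · S^{-1} · (x̄ - mu_0):
  S^{-1} · (x̄ - mu_0) = (0.1676, 0.422),
  (x̄ - mu_0)^T · [...] = (0.5)·(0.1676) + (4.3333)·(0.422) = 1.9123.

Step 5 — scale by n: T² = 6 · 1.9123 = 11.474.

T² ≈ 11.474


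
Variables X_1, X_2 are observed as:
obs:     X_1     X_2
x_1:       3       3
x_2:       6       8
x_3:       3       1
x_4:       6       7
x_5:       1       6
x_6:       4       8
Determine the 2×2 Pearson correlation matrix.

Step 1 — column means:
  mean(X_1) = (3 + 6 + 3 + 6 + 1 + 4) / 6 = 23/6 = 3.8333
  mean(X_2) = (3 + 8 + 1 + 7 + 6 + 8) / 6 = 33/6 = 5.5

Step 2 — sample variances and covariances s[i,j] = (1/(n-1)) · Σ_k (x_{k,i} - mean_i) · (x_{k,j} - mean_j), with n-1 = 5:
  s[X_1,X_1] = ((-0.8333)·(-0.8333) + (2.1667)·(2.1667) + (-0.8333)·(-0.8333) + (2.1667)·(2.1667) + (-2.8333)·(-2.8333) + (0.1667)·(0.1667)) / 5 = 18.8333/5 = 3.7667
  s[X_1,X_2] = ((-0.8333)·(-2.5) + (2.1667)·(2.5) + (-0.8333)·(-4.5) + (2.1667)·(1.5) + (-2.8333)·(0.5) + (0.1667)·(2.5)) / 5 = 13.5/5 = 2.7
  s[X_2,X_2] = ((-2.5)·(-2.5) + (2.5)·(2.5) + (-4.5)·(-4.5) + (1.5)·(1.5) + (0.5)·(0.5) + (2.5)·(2.5)) / 5 = 41.5/5 = 8.3
  Sample standard deviations s_i = √(s[i,i]):
  s(X_1) = √(3.7667) = 1.9408
  s(X_2) = √(8.3) = 2.881

Step 3 — r_{ij} = s_{ij} / (s_i · s_j):
  r[X_1,X_1] = 1 (diagonal).
  r[X_1,X_2] = 2.7 / (1.9408 · 2.881) = 2.7 / 5.5914 = 0.4829
  r[X_2,X_2] = 1 (diagonal).

R is symmetric with unit diagonal. Assembling:

R = [[1, 0.4829],
 [0.4829, 1]]


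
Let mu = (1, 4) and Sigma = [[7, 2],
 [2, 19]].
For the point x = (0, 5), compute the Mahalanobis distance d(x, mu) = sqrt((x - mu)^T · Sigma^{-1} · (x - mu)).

Step 1 — centre the observation: (x - mu) = (-1, 1).

Step 2 — invert Sigma. det(Sigma) = 7·19 - (2)² = 129.
  Sigma^{-1} = (1/det) · [[d, -b], [-b, a]] = [[0.1473, -0.0155],
 [-0.0155, 0.0543]].

Step 3 — form the quadratic (x - mu)^T · Sigma^{-1} · (x - mu):
  Sigma^{-1} · (x - mu) = (-0.1628, 0.0698).
  (x - mu)^T · [Sigma^{-1} · (x - mu)] = (-1)·(-0.1628) + (1)·(0.0698) = 0.2326.

Step 4 — take square root: d = √(0.2326) ≈ 0.4822.

d(x, mu) = √(0.2326) ≈ 0.4822


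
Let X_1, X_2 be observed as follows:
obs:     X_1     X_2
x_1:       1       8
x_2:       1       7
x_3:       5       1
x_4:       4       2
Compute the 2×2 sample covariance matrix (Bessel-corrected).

Step 1 — column means:
  mean(X_1) = (1 + 1 + 5 + 4) / 4 = 11/4 = 2.75
  mean(X_2) = (8 + 7 + 1 + 2) / 4 = 18/4 = 4.5

Step 2 — sample covariance S[i,j] = (1/(n-1)) · Σ_k (x_{k,i} - mean_i) · (x_{k,j} - mean_j), with n-1 = 3.
  S[X_1,X_1] = ((-1.75)·(-1.75) + (-1.75)·(-1.75) + (2.25)·(2.25) + (1.25)·(1.25)) / 3 = 12.75/3 = 4.25
  S[X_1,X_2] = ((-1.75)·(3.5) + (-1.75)·(2.5) + (2.25)·(-3.5) + (1.25)·(-2.5)) / 3 = -21.5/3 = -7.1667
  S[X_2,X_2] = ((3.5)·(3.5) + (2.5)·(2.5) + (-3.5)·(-3.5) + (-2.5)·(-2.5)) / 3 = 37/3 = 12.3333

S is symmetric (S[j,i] = S[i,j]). Assembling:

S = [[4.25, -7.1667],
 [-7.1667, 12.3333]]


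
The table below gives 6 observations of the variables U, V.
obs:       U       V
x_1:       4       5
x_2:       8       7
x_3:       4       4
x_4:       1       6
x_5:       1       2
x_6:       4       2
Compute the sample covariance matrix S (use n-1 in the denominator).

Step 1 — column means:
  mean(U) = (4 + 8 + 4 + 1 + 1 + 4) / 6 = 22/6 = 3.6667
  mean(V) = (5 + 7 + 4 + 6 + 2 + 2) / 6 = 26/6 = 4.3333

Step 2 — sample covariance S[i,j] = (1/(n-1)) · Σ_k (x_{k,i} - mean_i) · (x_{k,j} - mean_j), with n-1 = 5.
  S[U,U] = ((0.3333)·(0.3333) + (4.3333)·(4.3333) + (0.3333)·(0.3333) + (-2.6667)·(-2.6667) + (-2.6667)·(-2.6667) + (0.3333)·(0.3333)) / 5 = 33.3333/5 = 6.6667
  S[U,V] = ((0.3333)·(0.6667) + (4.3333)·(2.6667) + (0.3333)·(-0.3333) + (-2.6667)·(1.6667) + (-2.6667)·(-2.3333) + (0.3333)·(-2.3333)) / 5 = 12.6667/5 = 2.5333
  S[V,V] = ((0.6667)·(0.6667) + (2.6667)·(2.6667) + (-0.3333)·(-0.3333) + (1.6667)·(1.6667) + (-2.3333)·(-2.3333) + (-2.3333)·(-2.3333)) / 5 = 21.3333/5 = 4.2667

S is symmetric (S[j,i] = S[i,j]). Assembling:

S = [[6.6667, 2.5333],
 [2.5333, 4.2667]]


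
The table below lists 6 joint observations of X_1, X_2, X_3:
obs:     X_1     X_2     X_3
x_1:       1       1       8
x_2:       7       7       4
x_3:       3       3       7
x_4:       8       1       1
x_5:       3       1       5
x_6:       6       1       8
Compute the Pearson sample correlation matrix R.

Step 1 — column means:
  mean(X_1) = (1 + 7 + 3 + 8 + 3 + 6) / 6 = 28/6 = 4.6667
  mean(X_2) = (1 + 7 + 3 + 1 + 1 + 1) / 6 = 14/6 = 2.3333
  mean(X_3) = (8 + 4 + 7 + 1 + 5 + 8) / 6 = 33/6 = 5.5

Step 2 — sample variances and covariances s[i,j] = (1/(n-1)) · Σ_k (x_{k,i} - mean_i) · (x_{k,j} - mean_j), with n-1 = 5:
  s[X_1,X_1] = ((-3.6667)·(-3.6667) + (2.3333)·(2.3333) + (-1.6667)·(-1.6667) + (3.3333)·(3.3333) + (-1.6667)·(-1.6667) + (1.3333)·(1.3333)) / 5 = 37.3333/5 = 7.4667
  s[X_1,X_2] = ((-3.6667)·(-1.3333) + (2.3333)·(4.6667) + (-1.6667)·(0.6667) + (3.3333)·(-1.3333) + (-1.6667)·(-1.3333) + (1.3333)·(-1.3333)) / 5 = 10.6667/5 = 2.1333
  s[X_1,X_3] = ((-3.6667)·(2.5) + (2.3333)·(-1.5) + (-1.6667)·(1.5) + (3.3333)·(-4.5) + (-1.6667)·(-0.5) + (1.3333)·(2.5)) / 5 = -26/5 = -5.2
  s[X_2,X_2] = ((-1.3333)·(-1.3333) + (4.6667)·(4.6667) + (0.6667)·(0.6667) + (-1.3333)·(-1.3333) + (-1.3333)·(-1.3333) + (-1.3333)·(-1.3333)) / 5 = 29.3333/5 = 5.8667
  s[X_2,X_3] = ((-1.3333)·(2.5) + (4.6667)·(-1.5) + (0.6667)·(1.5) + (-1.3333)·(-4.5) + (-1.3333)·(-0.5) + (-1.3333)·(2.5)) / 5 = -6/5 = -1.2
  s[X_3,X_3] = ((2.5)·(2.5) + (-1.5)·(-1.5) + (1.5)·(1.5) + (-4.5)·(-4.5) + (-0.5)·(-0.5) + (2.5)·(2.5)) / 5 = 37.5/5 = 7.5
  Sample standard deviations s_i = √(s[i,i]):
  s(X_1) = √(7.4667) = 2.7325
  s(X_2) = √(5.8667) = 2.4221
  s(X_3) = √(7.5) = 2.7386

Step 3 — r_{ij} = s_{ij} / (s_i · s_j):
  r[X_1,X_1] = 1 (diagonal).
  r[X_1,X_2] = 2.1333 / (2.7325 · 2.4221) = 2.1333 / 6.6185 = 0.3223
  r[X_1,X_3] = -5.2 / (2.7325 · 2.7386) = -5.2 / 7.4833 = -0.6949
  r[X_2,X_2] = 1 (diagonal).
  r[X_2,X_3] = -1.2 / (2.4221 · 2.7386) = -1.2 / 6.6332 = -0.1809
  r[X_3,X_3] = 1 (diagonal).

R is symmetric with unit diagonal. Assembling:

R = [[1, 0.3223, -0.6949],
 [0.3223, 1, -0.1809],
 [-0.6949, -0.1809, 1]]


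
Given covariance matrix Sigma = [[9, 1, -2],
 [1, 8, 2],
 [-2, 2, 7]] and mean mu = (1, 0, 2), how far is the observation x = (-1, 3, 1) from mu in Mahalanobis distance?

Step 1 — centre the observation: (x - mu) = (-2, 3, -1).

Step 2 — invert Sigma (cofactor / det for 3×3, or solve directly):
  Sigma^{-1} = [[0.1235, -0.0261, 0.0428],
 [-0.0261, 0.1401, -0.0475],
 [0.0428, -0.0475, 0.1686]].

Step 3 — form the quadratic (x - mu)^T · Sigma^{-1} · (x - mu):
  Sigma^{-1} · (x - mu) = (-0.3682, 0.5202, -0.3967).
  (x - mu)^T · [Sigma^{-1} · (x - mu)] = (-2)·(-0.3682) + (3)·(0.5202) + (-1)·(-0.3967) = 2.6936.

Step 4 — take square root: d = √(2.6936) ≈ 1.6412.

d(x, mu) = √(2.6936) ≈ 1.6412


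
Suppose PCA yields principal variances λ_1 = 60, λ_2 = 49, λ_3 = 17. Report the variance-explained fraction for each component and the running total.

Step 1 — total variance = trace(Sigma) = Σ λ_i = 60 + 49 + 17 = 126.

Step 2 — fraction explained by component i = λ_i / Σ λ:
  PC1: 60/126 = 0.4762
  PC2: 49/126 = 0.3889
  PC3: 17/126 = 0.1349

Step 3 — cumulative fraction after k components = (λ_1 + ... + λ_k) / Σ λ:
  k = 1: 60/126 = 0.4762
  k = 2: (60 + 49)/126 = 109/126 = 0.8651
  k = 3: (60 + 49 + 17)/126 = 126/126 = 1

Summary (fraction, with percent):

explained: PC1 0.4762 (47.62%), PC2 0.3889 (38.89%), PC3 0.1349 (13.49%);  cumulative: 0.4762, 0.8651, 1


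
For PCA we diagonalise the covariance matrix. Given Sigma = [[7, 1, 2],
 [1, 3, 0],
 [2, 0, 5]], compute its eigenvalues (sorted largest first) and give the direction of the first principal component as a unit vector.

Step 1 — characteristic polynomial p(λ) = det(λI - Sigma) = λ³ - tr·λ² + c_1·λ - det, where tr = trace, c_1 = sum of the principal 2×2 minors, det = det(Sigma):
  tr = 7 + 3 + 5 = 15,
  c_1 = (7·3 - (1)²) + (7·5 - (2)²) + (3·5 - (0)²) = 20 + 31 + 15 = 66,
  det = 7·(3·5 - (0)²) - (1)·((1)·5 - (0)·(2)) + (2)·((1)·(0) - 3·(2)) = 7·(15) - (1)·(5) + (2)·(-6) = 88.
  So p(λ) = λ³ - 15λ² + 66λ - 88.
Step 2 — look for an integer root (rational root theorem: any rational root is an integer divisor of 88). Testing λ = 4:
  p(4) = 64 - 240 + 264 - 88 = 0  ✓
  Dividing out (λ - 4): p(λ) = (λ - 4)(λ² - 11λ + 22).
Step 3 — remaining eigenvalues from the quadratic λ² - 11λ + 22 = 0:
  Δ = 11² - 4·22 = 121 - 88 = 33,  λ = (11 ± √33)/2 = (11 ± 5.7446)/2 ≈ 8.3723 or 2.6277.
  Sorted: λ_1 = 8.3723,  λ_2 = 4,  λ_3 = 2.6277  (check: sum = 15 = tr ✓).

Step 4 — unit eigenvector for λ_1 ≈ 8.3723: v spans the null space of (Sigma - λ_1 I), whose rows are
  r_1 = (-1.3723, 1, 2),  r_2 = (1, -5.3723, 0),  r_3 = (2, 0, -3.3723).
  v is orthogonal to every row, so take v ∝ r_1 × r_2 = ((1)·(0) - (2)·(-5.3723), (2)·(1) - (-1.3723)·(0), (-1.3723)·(-5.3723) - (1)·(1)) ≈ (10.7446, 2, 6.3723).
  Let u = (10.7446, 2, 6.3723).
  ||u|| = √((10.7446)² + (2)² + (6.3723)²) = √(160.0516) ≈ 12.6511,  v_1 = u/||u|| ≈ (0.8493, 0.1581, 0.5037) (||v_1|| = 1).

λ_1 = 8.3723,  λ_2 = 4,  λ_3 = 2.6277;  v_1 ≈ (0.8493, 0.1581, 0.5037)


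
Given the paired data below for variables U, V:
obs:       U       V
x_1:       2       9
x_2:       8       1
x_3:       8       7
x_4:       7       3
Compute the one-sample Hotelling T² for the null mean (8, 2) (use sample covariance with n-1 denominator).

Step 1 — sample mean vector:
  mean(U) = (2 + 8 + 8 + 7) / 4 = 25/4 = 6.25
  mean(V) = (9 + 1 + 7 + 3) / 4 = 20/4 = 5
  x̄ = (6.25, 5),  deviation x̄ - mu_0 = (6.25, 5) - (8, 2) = (-1.75, 3).

Step 2 — sample covariance matrix, S[i,j] = (1/(n-1)) · Σ_k (x_{k,i} - mean_i) · (x_{k,j} - mean_j), divisor n-1 = 3:
  S[U,U] = ((-4.25)·(-4.25) + (1.75)·(1.75) + (1.75)·(1.75) + (0.75)·(0.75)) / 3 = 24.75/3 = 8.25
  S[U,V] = ((-4.25)·(4) + (1.75)·(-4) + (1.75)·(2) + (0.75)·(-2)) / 3 = -22/3 = -7.3333
  S[V,V] = ((4)·(4) + (-4)·(-4) + (2)·(2) + (-2)·(-2)) / 3 = 40/3 = 13.3333
  S = [[8.25, -7.3333],
 [-7.3333, 13.3333]].

Step 3 — invert S. det(S) = 8.25·13.3333 - (-7.3333)² = 56.2222.
  S^{-1} = (1/det) · [[d, -b], [-b, a]] = [[0.2372, 0.1304],
 [0.1304, 0.1467]].

Step 4 — quadratic form (x̄ - mu_0)^T · S^{-1} · (x̄ - mu_0):
  S^{-1} · (x̄ - mu_0) = (-0.0237, 0.212),
  (x̄ - mu_0)^T · [...] = (-1.75)·(-0.0237) + (3)·(0.212) = 0.6774.

Step 5 — scale by n: T² = 4 · 0.6774 = 2.7095.

T² ≈ 2.7095


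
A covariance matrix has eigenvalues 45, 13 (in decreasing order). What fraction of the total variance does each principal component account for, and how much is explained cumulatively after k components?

Step 1 — total variance = trace(Sigma) = Σ λ_i = 45 + 13 = 58.

Step 2 — fraction explained by component i = λ_i / Σ λ:
  PC1: 45/58 = 0.7759
  PC2: 13/58 = 0.2241

Step 3 — cumulative fraction after k components = (λ_1 + ... + λ_k) / Σ λ:
  k = 1: 45/58 = 0.7759
  k = 2: (45 + 13)/58 = 58/58 = 1

Summary (fraction, with percent):

explained: PC1 0.7759 (77.59%), PC2 0.2241 (22.41%);  cumulative: 0.7759, 1


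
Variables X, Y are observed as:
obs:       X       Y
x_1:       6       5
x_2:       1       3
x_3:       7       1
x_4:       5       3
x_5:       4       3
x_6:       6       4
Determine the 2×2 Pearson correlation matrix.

Step 1 — column means:
  mean(X) = (6 + 1 + 7 + 5 + 4 + 6) / 6 = 29/6 = 4.8333
  mean(Y) = (5 + 3 + 1 + 3 + 3 + 4) / 6 = 19/6 = 3.1667

Step 2 — sample variances and covariances s[i,j] = (1/(n-1)) · Σ_k (x_{k,i} - mean_i) · (x_{k,j} - mean_j), with n-1 = 5:
  s[X,X] = ((1.1667)·(1.1667) + (-3.8333)·(-3.8333) + (2.1667)·(2.1667) + (0.1667)·(0.1667) + (-0.8333)·(-0.8333) + (1.1667)·(1.1667)) / 5 = 22.8333/5 = 4.5667
  s[X,Y] = ((1.1667)·(1.8333) + (-3.8333)·(-0.1667) + (2.1667)·(-2.1667) + (0.1667)·(-0.1667) + (-0.8333)·(-0.1667) + (1.1667)·(0.8333)) / 5 = -0.8333/5 = -0.1667
  s[Y,Y] = ((1.8333)·(1.8333) + (-0.1667)·(-0.1667) + (-2.1667)·(-2.1667) + (-0.1667)·(-0.1667) + (-0.1667)·(-0.1667) + (0.8333)·(0.8333)) / 5 = 8.8333/5 = 1.7667
  Sample standard deviations s_i = √(s[i,i]):
  s(X) = √(4.5667) = 2.137
  s(Y) = √(1.7667) = 1.3292

Step 3 — r_{ij} = s_{ij} / (s_i · s_j):
  r[X,X] = 1 (diagonal).
  r[X,Y] = -0.1667 / (2.137 · 1.3292) = -0.1667 / 2.8404 = -0.0587
  r[Y,Y] = 1 (diagonal).

R is symmetric with unit diagonal. Assembling:

R = [[1, -0.0587],
 [-0.0587, 1]]


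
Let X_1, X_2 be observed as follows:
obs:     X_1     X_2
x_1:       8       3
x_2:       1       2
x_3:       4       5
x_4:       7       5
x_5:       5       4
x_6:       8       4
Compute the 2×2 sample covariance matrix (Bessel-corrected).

Step 1 — column means:
  mean(X_1) = (8 + 1 + 4 + 7 + 5 + 8) / 6 = 33/6 = 5.5
  mean(X_2) = (3 + 2 + 5 + 5 + 4 + 4) / 6 = 23/6 = 3.8333

Step 2 — sample covariance S[i,j] = (1/(n-1)) · Σ_k (x_{k,i} - mean_i) · (x_{k,j} - mean_j), with n-1 = 5.
  S[X_1,X_1] = ((2.5)·(2.5) + (-4.5)·(-4.5) + (-1.5)·(-1.5) + (1.5)·(1.5) + (-0.5)·(-0.5) + (2.5)·(2.5)) / 5 = 37.5/5 = 7.5
  S[X_1,X_2] = ((2.5)·(-0.8333) + (-4.5)·(-1.8333) + (-1.5)·(1.1667) + (1.5)·(1.1667) + (-0.5)·(0.1667) + (2.5)·(0.1667)) / 5 = 6.5/5 = 1.3
  S[X_2,X_2] = ((-0.8333)·(-0.8333) + (-1.8333)·(-1.8333) + (1.1667)·(1.1667) + (1.1667)·(1.1667) + (0.1667)·(0.1667) + (0.1667)·(0.1667)) / 5 = 6.8333/5 = 1.3667

S is symmetric (S[j,i] = S[i,j]). Assembling:

S = [[7.5, 1.3],
 [1.3, 1.3667]]


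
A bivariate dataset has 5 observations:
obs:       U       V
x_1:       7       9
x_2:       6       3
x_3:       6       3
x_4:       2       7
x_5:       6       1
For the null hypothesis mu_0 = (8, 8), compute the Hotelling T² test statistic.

Step 1 — sample mean vector:
  mean(U) = (7 + 6 + 6 + 2 + 6) / 5 = 27/5 = 5.4
  mean(V) = (9 + 3 + 3 + 7 + 1) / 5 = 23/5 = 4.6
  x̄ = (5.4, 4.6),  deviation x̄ - mu_0 = (5.4, 4.6) - (8, 8) = (-2.6, -3.4).

Step 2 — sample covariance matrix, S[i,j] = (1/(n-1)) · Σ_k (x_{k,i} - mean_i) · (x_{k,j} - mean_j), divisor n-1 = 4:
  S[U,U] = ((1.6)·(1.6) + (0.6)·(0.6) + (0.6)·(0.6) + (-3.4)·(-3.4) + (0.6)·(0.6)) / 4 = 15.2/4 = 3.8
  S[U,V] = ((1.6)·(4.4) + (0.6)·(-1.6) + (0.6)·(-1.6) + (-3.4)·(2.4) + (0.6)·(-3.6)) / 4 = -5.2/4 = -1.3
  S[V,V] = ((4.4)·(4.4) + (-1.6)·(-1.6) + (-1.6)·(-1.6) + (2.4)·(2.4) + (-3.6)·(-3.6)) / 4 = 43.2/4 = 10.8
  S = [[3.8, -1.3],
 [-1.3, 10.8]].

Step 3 — invert S. det(S) = 3.8·10.8 - (-1.3)² = 39.35.
  S^{-1} = (1/det) · [[d, -b], [-b, a]] = [[0.2745, 0.033],
 [0.033, 0.0966]].

Step 4 — quadratic form (x̄ - mu_0)^T · S^{-1} · (x̄ - mu_0):
  S^{-1} · (x̄ - mu_0) = (-0.8259, -0.4142),
  (x̄ - mu_0)^T · [...] = (-2.6)·(-0.8259) + (-3.4)·(-0.4142) = 3.5558.

Step 5 — scale by n: T² = 5 · 3.5558 = 17.7789.

T² ≈ 17.7789


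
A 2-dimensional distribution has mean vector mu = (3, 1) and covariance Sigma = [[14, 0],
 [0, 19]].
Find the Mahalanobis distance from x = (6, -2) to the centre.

Step 1 — centre the observation: (x - mu) = (3, -3).

Step 2 — invert Sigma. det(Sigma) = 14·19 - (0)² = 266.
  Sigma^{-1} = (1/det) · [[d, -b], [-b, a]] = [[0.0714, 0],
 [0, 0.0526]].

Step 3 — form the quadratic (x - mu)^T · Sigma^{-1} · (x - mu):
  Sigma^{-1} · (x - mu) = (0.2143, -0.1579).
  (x - mu)^T · [Sigma^{-1} · (x - mu)] = (3)·(0.2143) + (-3)·(-0.1579) = 1.1165.

Step 4 — take square root: d = √(1.1165) ≈ 1.0567.

d(x, mu) = √(1.1165) ≈ 1.0567


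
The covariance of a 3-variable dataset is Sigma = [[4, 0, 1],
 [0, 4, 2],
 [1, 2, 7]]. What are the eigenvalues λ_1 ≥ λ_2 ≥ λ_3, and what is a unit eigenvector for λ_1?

Step 1 — characteristic polynomial p(λ) = det(λI - Sigma) = λ³ - tr·λ² + c_1·λ - det, where tr = trace, c_1 = sum of the principal 2×2 minors, det = det(Sigma):
  tr = 4 + 4 + 7 = 15,
  c_1 = (4·4 - (0)²) + (4·7 - (1)²) + (4·7 - (2)²) = 16 + 27 + 24 = 67,
  det = 4·(4·7 - (2)²) - (0)·((0)·7 - (2)·(1)) + (1)·((0)·(2) - 4·(1)) = 4·(24) - (0)·(-2) + (1)·(-4) = 92.
  So p(λ) = λ³ - 15λ² + 67λ - 92.
Step 2 — look for an integer root (rational root theorem: any rational root is an integer divisor of 92). Testing λ = 4:
  p(4) = 64 - 240 + 268 - 92 = 0  ✓
  Dividing out (λ - 4): p(λ) = (λ - 4)(λ² - 11λ + 23).
Step 3 — remaining eigenvalues from the quadratic λ² - 11λ + 23 = 0:
  Δ = 11² - 4·23 = 121 - 92 = 29,  λ = (11 ± √29)/2 = (11 ± 5.3852)/2 ≈ 8.1926 or 2.8074.
  Sorted: λ_1 = 8.1926,  λ_2 = 4,  λ_3 = 2.8074  (check: sum = 15 = tr ✓).

Step 4 — unit eigenvector for λ_1 ≈ 8.1926: v spans the null space of (Sigma - λ_1 I), whose rows are
  r_1 = (-4.1926, 0, 1),  r_2 = (0, -4.1926, 2),  r_3 = (1, 2, -1.1926).
  v is orthogonal to every row, so take v ∝ r_1 × r_2 = ((0)·(2) - (1)·(-4.1926), (1)·(0) - (-4.1926)·(2), (-4.1926)·(-4.1926) - (0)·(0)) ≈ (4.1926, 8.3852, 17.5777).
  Let u = (4.1926, 8.3852, 17.5777).
  ||u|| = √((4.1926)² + (8.3852)² + (17.5777)²) = √(396.8659) ≈ 19.9215,  v_1 = u/||u|| ≈ (0.2105, 0.4209, 0.8824) (||v_1|| = 1).

λ_1 = 8.1926,  λ_2 = 4,  λ_3 = 2.8074;  v_1 ≈ (0.2105, 0.4209, 0.8824)


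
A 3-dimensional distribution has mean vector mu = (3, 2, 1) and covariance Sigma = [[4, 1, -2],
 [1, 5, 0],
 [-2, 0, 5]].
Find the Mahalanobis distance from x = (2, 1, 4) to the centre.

Step 1 — centre the observation: (x - mu) = (-1, -1, 3).

Step 2 — invert Sigma (cofactor / det for 3×3, or solve directly):
  Sigma^{-1} = [[0.3333, -0.0667, 0.1333],
 [-0.0667, 0.2133, -0.0267],
 [0.1333, -0.0267, 0.2533]].

Step 3 — form the quadratic (x - mu)^T · Sigma^{-1} · (x - mu):
  Sigma^{-1} · (x - mu) = (0.1333, -0.2267, 0.6533).
  (x - mu)^T · [Sigma^{-1} · (x - mu)] = (-1)·(0.1333) + (-1)·(-0.2267) + (3)·(0.6533) = 2.0533.

Step 4 — take square root: d = √(2.0533) ≈ 1.4329.

d(x, mu) = √(2.0533) ≈ 1.4329


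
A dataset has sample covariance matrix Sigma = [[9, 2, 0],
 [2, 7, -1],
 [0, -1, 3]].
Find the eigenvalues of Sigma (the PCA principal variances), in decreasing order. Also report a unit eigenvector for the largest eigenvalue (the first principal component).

Step 1 — characteristic polynomial p(λ) = det(λI - Sigma) = λ³ - tr·λ² + c_1·λ - det, where tr = trace, c_1 = sum of the principal 2×2 minors, det = det(Sigma):
  tr = 9 + 7 + 3 = 19,
  c_1 = (9·7 - (2)²) + (9·3 - (0)²) + (7·3 - (-1)²) = 59 + 27 + 20 = 106,
  det = 9·(7·3 - (-1)²) - (2)·((2)·3 - (-1)·(0)) + (0)·((2)·(-1) - 7·(0)) = 9·(20) - (2)·(6) + (0)·(-2) = 168.
  So p(λ) = λ³ - 19λ² + 106λ - 168.
Step 2 — look for an integer root (rational root theorem: any rational root is an integer divisor of 168). Testing λ = 6:
  p(6) = 216 - 684 + 636 - 168 = 0  ✓
  Dividing out (λ - 6): p(λ) = (λ - 6)(λ² - 13λ + 28).
Step 3 — remaining eigenvalues from the quadratic λ² - 13λ + 28 = 0:
  Δ = 13² - 4·28 = 169 - 112 = 57,  λ = (13 ± √57)/2 = (13 ± 7.5498)/2 ≈ 10.2749 or 2.7251.
  Sorted: λ_1 = 10.2749,  λ_2 = 6,  λ_3 = 2.7251  (check: sum = 19 = tr ✓).

Step 4 — unit eigenvector for λ_1 ≈ 10.2749: v spans the null space of (Sigma - λ_1 I), whose rows are
  r_1 = (-1.2749, 2, 0),  r_2 = (2, -3.2749, -1),  r_3 = (0, -1, -7.2749).
  v is orthogonal to every row, so take v ∝ r_2 × r_3 = ((-3.2749)·(-7.2749) - (-1)·(-1), (-1)·(0) - (2)·(-7.2749), (2)·(-1) - (-3.2749)·(0)) ≈ (22.8248, 14.5498, -2).
  Let u = (22.8248, 14.5498, -2).
  ||u|| = √((22.8248)² + (14.5498)² + (-2)²) = √(736.667) ≈ 27.1416,  v_1 = u/||u|| ≈ (0.841, 0.5361, -0.0737) (||v_1|| = 1).

λ_1 = 10.2749,  λ_2 = 6,  λ_3 = 2.7251;  v_1 ≈ (0.841, 0.5361, -0.0737)


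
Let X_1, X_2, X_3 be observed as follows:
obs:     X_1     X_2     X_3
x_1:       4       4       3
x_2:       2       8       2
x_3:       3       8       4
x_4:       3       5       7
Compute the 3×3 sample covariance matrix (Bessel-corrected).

Step 1 — column means:
  mean(X_1) = (4 + 2 + 3 + 3) / 4 = 12/4 = 3
  mean(X_2) = (4 + 8 + 8 + 5) / 4 = 25/4 = 6.25
  mean(X_3) = (3 + 2 + 4 + 7) / 4 = 16/4 = 4

Step 2 — sample covariance S[i,j] = (1/(n-1)) · Σ_k (x_{k,i} - mean_i) · (x_{k,j} - mean_j), with n-1 = 3.
  S[X_1,X_1] = ((1)·(1) + (-1)·(-1) + (0)·(0) + (0)·(0)) / 3 = 2/3 = 0.6667
  S[X_1,X_2] = ((1)·(-2.25) + (-1)·(1.75) + (0)·(1.75) + (0)·(-1.25)) / 3 = -4/3 = -1.3333
  S[X_1,X_3] = ((1)·(-1) + (-1)·(-2) + (0)·(0) + (0)·(3)) / 3 = 1/3 = 0.3333
  S[X_2,X_2] = ((-2.25)·(-2.25) + (1.75)·(1.75) + (1.75)·(1.75) + (-1.25)·(-1.25)) / 3 = 12.75/3 = 4.25
  S[X_2,X_3] = ((-2.25)·(-1) + (1.75)·(-2) + (1.75)·(0) + (-1.25)·(3)) / 3 = -5/3 = -1.6667
  S[X_3,X_3] = ((-1)·(-1) + (-2)·(-2) + (0)·(0) + (3)·(3)) / 3 = 14/3 = 4.6667

S is symmetric (S[j,i] = S[i,j]). Assembling:

S = [[0.6667, -1.3333, 0.3333],
 [-1.3333, 4.25, -1.6667],
 [0.3333, -1.6667, 4.6667]]
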